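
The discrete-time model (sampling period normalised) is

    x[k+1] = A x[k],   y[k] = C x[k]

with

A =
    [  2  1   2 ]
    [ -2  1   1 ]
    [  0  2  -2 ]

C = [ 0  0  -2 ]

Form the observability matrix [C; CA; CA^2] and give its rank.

CA = [[0, -4, 4]]
CA^2 = [[8, 4, -12]]
Observability matrix O = [C; CA; CA^2] = [[0, 0, -2], [0, -4, 4], [8, 4, -12]]
det(O) = 0·((-4)·(-12) - 4·4) - 0·(0·(-12) - 4·8) + (-2)·(0·4 - (-4)·8) = 0·32 - 0·(-32) + (-2)·32 = -64 ≠ 0, so rank(O) = 3.
rank(O) = 3 = n, so the pair (A, C) is completely observable.

3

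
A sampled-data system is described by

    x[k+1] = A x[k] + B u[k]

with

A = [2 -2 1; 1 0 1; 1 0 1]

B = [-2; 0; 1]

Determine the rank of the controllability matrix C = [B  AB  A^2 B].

3

AB = [[-3], [-1], [-1]]
A^2B = [[-5], [-4], [-4]]
Controllability matrix C = [B  AB  A^2B] = [[-2, -3, -5], [0, -1, -4], [1, -1, -4]]
det(C) = (-2)·((-1)·(-4) - (-4)·(-1)) - (-3)·(0·(-4) - (-4)·1) + (-5)·(0·(-1) - (-1)·1) = (-2)·0 - (-3)·4 + (-5)·1 = 7 ≠ 0, so rank(C) = 3.
rank(C) = 3 = n, so the pair (A, B) is completely controllable.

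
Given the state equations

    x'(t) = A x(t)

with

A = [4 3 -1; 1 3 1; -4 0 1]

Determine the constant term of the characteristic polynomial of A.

15

Expand det(sI - A) for the 3×3 matrix.
p(s) = s^3 - 8s^2 + 12s + 15.
(Check: constant term = det(-A) = (-1)^3 det A = 15; coefficient of s^2 = -tr A = -8.)
The constant term is 15.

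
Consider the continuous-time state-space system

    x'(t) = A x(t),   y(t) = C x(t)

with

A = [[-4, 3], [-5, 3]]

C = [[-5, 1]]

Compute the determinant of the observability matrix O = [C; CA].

CA = [[15, -12]]
Observability matrix O = [C; CA] = [[-5, 1], [15, -12]]
det(O) = (-5)·(-12) - 1·15 = 60 - 15 = 45
Since det(O) ≠ 0, rank(O) = 2 and the system is completely observable.

45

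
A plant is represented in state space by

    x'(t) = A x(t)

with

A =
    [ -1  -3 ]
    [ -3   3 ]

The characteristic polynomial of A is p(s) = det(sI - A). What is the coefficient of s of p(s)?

For a 2×2 matrix, det(sI - A) = s^2 - (tr A)s + det A.
tr A = 2, det A = -12.
So p(s) = s^2 - 2s - 12.
The coefficient of s is -2.

-2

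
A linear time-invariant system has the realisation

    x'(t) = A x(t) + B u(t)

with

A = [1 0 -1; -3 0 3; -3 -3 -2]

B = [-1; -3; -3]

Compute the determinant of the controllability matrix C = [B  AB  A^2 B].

1440

AB = [[2], [-6], [18]]
A^2B = [[-16], [48], [-24]]
Controllability matrix C = [B  AB  A^2B] = [[-1, 2, -16], [-3, -6, 48], [-3, 18, -24]]
Expanding along the first row, det(C) = (-1)·((-6)·(-24) - 48·18) - 2·((-3)·(-24) - 48·(-3)) + (-16)·((-3)·18 - (-6)·(-3)) = (-1)·(-720) - 2·216 + (-16)·(-72) = 1440
Since det(C) ≠ 0, rank(C) = 3 and the system is completely controllable.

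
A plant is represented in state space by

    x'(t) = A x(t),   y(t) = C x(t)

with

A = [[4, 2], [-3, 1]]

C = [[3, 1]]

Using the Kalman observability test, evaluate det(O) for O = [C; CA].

12

CA = [[9, 7]]
Observability matrix O = [C; CA] = [[3, 1], [9, 7]]
det(O) = 3·7 - 1·9 = 21 - 9 = 12
Since det(O) ≠ 0, rank(O) = 2 and the system is completely observable.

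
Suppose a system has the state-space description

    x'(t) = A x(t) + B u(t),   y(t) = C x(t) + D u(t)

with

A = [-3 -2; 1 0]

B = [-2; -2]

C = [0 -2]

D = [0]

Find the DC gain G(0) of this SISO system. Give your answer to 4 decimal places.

8.0000

G(0) = C(-A)^{-1}B + D = -C A^{-1} B + D.
det A = 2, so A^{-1} = (1/2)·adj(A) = [[0, 1], [-1/2, -3/2]]
A^{-1} B = [-2, 4]^T
C A^{-1} B = -8
G(0) = D - C A^{-1} B = 0 - (-8) = 8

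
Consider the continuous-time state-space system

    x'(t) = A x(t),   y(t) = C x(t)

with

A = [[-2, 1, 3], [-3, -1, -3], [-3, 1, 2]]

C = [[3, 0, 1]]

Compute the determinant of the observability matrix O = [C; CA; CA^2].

-12

CA = [[-9, 4, 11]]
CA^2 = [[-27, -2, -17]]
Observability matrix O = [C; CA; CA^2] = [[3, 0, 1], [-9, 4, 11], [-27, -2, -17]]
Expanding along the first row, det(O) = 3·(4·(-17) - 11·(-2)) - 0·((-9)·(-17) - 11·(-27)) + 1·((-9)·(-2) - 4·(-27)) = 3·(-46) - 0·450 + 1·126 = -12
Since det(O) ≠ 0, rank(O) = 3 and the system is completely observable.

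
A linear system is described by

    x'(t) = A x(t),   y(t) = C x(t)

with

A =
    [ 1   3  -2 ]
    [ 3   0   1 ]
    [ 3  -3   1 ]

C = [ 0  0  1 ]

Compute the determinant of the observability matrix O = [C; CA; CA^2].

9

CA = [[3, -3, 1]]
CA^2 = [[-3, 6, -8]]
Observability matrix O = [C; CA; CA^2] = [[0, 0, 1], [3, -3, 1], [-3, 6, -8]]
Expanding along the first row, det(O) = 0·((-3)·(-8) - 1·6) - 0·(3·(-8) - 1·(-3)) + 1·(3·6 - (-3)·(-3)) = 0·18 - 0·(-21) + 1·9 = 9
Since det(O) ≠ 0, rank(O) = 3 and the system is completely observable.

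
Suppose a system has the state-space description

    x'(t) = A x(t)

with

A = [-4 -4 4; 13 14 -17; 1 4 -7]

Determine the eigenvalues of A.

-3, 2, 4

det(sI - A) = s^3 - (tr A)s^2 + (M11 + M22 + M33)s - det A, where Mii is the 2×2 principal minor of A obtained by deleting row i and column i.
tr A = (-4) + 14 + (-7) = 3; M11 = 14·(-7) - (-17)·4 = -98 - (-68) = -30; M22 = (-4)·(-7) - 4·1 = 28 - 4 = 24; M33 = (-4)·14 - (-4)·13 = -56 - (-52) = -4; sum of minors = -10.
det A = (-4)·(14·(-7) - (-17)·4) - (-4)·(13·(-7) - (-17)·1) + 4·(13·4 - 14·1) = (-4)·(-30) - (-4)·(-74) + 4·38 = -24.
So p(s) = det(sI - A) = s^3 - 3s^2 - 10s + 24.
Rational-root test: any integer root divides 24. Testing small divisors, s = 2 works: p(2) = 8 + (-12) + (-20) + 24 = 0, so (s - 2) is a factor.
Dividing, p(s) = (s - 2)(s^2 - s - 12).
Factor s^2 - s - 12: two numbers with sum 1 and product -12 are 4 and -3, so s^2 - s - 12 = (s - 4)(s + 3).
Hence p(s) = (s - 4) (s - 2) (s + 3), with roots -3, 2, 4.
At least one eigenvalue has non-negative real part, so the system is not asymptotically stable.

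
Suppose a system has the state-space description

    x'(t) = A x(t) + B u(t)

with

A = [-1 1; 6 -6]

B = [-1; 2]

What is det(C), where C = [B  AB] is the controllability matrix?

AB = [[3], [-18]]
Controllability matrix C = [B  AB] = [[-1, 3], [2, -18]]
det(C) = (-1)·(-18) - 3·2 = 18 - 6 = 12
Since det(C) ≠ 0, rank(C) = 2 and the system is completely controllable.

12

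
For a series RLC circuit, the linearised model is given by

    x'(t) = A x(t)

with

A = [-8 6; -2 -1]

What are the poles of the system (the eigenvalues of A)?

-5, -4

det(sI - A) = s^2 - (tr A)s + det A, with tr A = (-8) + (-1) = -9 and det A = (-8)·(-1) - 6·(-2) = 8 - (-12) = 20.
So p(s) = det(sI - A) = s^2 + 9s + 20.
Factor s^2 + 9s + 20: two numbers with sum -9 and product 20 are -4 and -5, so s^2 + 9s + 20 = (s + 4)(s + 5).
Hence p(s) = (s + 4) (s + 5), with roots -5, -4.
All eigenvalues have negative real part, so the system is asymptotically stable.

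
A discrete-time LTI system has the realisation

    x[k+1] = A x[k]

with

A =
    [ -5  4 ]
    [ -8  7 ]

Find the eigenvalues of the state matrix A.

det(zI - A) = z^2 - (tr A)z + det A, with tr A = (-5) + 7 = 2 and det A = (-5)·7 - 4·(-8) = -35 - (-32) = -3.
So p(z) = det(zI - A) = z^2 - 2z - 3.
Factor z^2 - 2z - 3: two numbers with sum 2 and product -3 are 3 and -1, so z^2 - 2z - 3 = (z - 3)(z + 1).
Hence p(z) = (z - 3) (z + 1), with roots -1, 3.

-1, 3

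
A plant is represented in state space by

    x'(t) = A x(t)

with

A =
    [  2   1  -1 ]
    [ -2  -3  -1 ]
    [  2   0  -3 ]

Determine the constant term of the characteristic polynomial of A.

Expand det(sI - A) for the 3×3 matrix.
p(s) = s^3 + 4s^2 + s - 4.
(Check: constant term = det(-A) = (-1)^3 det A = -4; coefficient of s^2 = -tr A = 4.)
The constant term is -4.

-4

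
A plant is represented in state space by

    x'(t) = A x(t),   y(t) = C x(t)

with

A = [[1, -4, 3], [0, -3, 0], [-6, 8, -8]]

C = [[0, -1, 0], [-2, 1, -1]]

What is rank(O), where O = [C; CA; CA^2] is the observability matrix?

CA = [[0, 3, 0], [4, -3, 2]]
CA^2 = [[0, -9, 0], [-8, 9, -4]]
Observability matrix O = [C; CA; CA^2] = [[0, -1, 0], [-2, 1, -1], [0, 3, 0], [4, -3, 2], [0, -9, 0], [-8, 9, -4]]
The columns c1, c2, c3 of O are linearly dependent: -c1 + 2·c3 = 0 (check each entry), so rank(O) ≤ 2.
The 2×2 minor from rows 1, 2, columns 1, 2 is 0·1 - (-1)·(-2) = 0 - 2 = -2 ≠ 0, so rank(O) = 2.
rank(O) = 2 < n = 3, so the pair (A, C) is not completely observable.

2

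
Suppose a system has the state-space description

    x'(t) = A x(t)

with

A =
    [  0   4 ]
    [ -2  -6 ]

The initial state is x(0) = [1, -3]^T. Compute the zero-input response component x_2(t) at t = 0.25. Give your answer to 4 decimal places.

det(sI - A) = s^2 - (tr A)s + det A, with tr A = 0 + (-6) = -6 and det A = 0·(-6) - 4·(-2) = 0 - (-8) = 8.
So p(s) = det(sI - A) = s^2 + 6s + 8.
Factor s^2 + 6s + 8: two numbers with sum -6 and product 8 are -2 and -4, so s^2 + 6s + 8 = (s + 2)(s + 4).
Hence p(s) = (s + 2) (s + 4), with roots -4, -2.
The eigenvalues -4, -2 are distinct and real, so A is diagonalisable and x(t) = e^{At} x(0) = V diag(e^{λ_i t}) V^{-1} x(0), where the columns of V are the eigenvectors.
λ = -4: A - (-4)I = [[4, 4], [-2, -2]]. Row 1 gives 4·v1 + 4·v2 = 0, so take v_1 = [1, -1]^T.
λ = -2: A - (-2)I = [[2, 4], [-2, -4]]. Row 1 gives 2·v1 + 4·v2 = 0, so take v_2 = [2, -1]^T.
V = [v_1 v_2] = [[1, 2], [-1, -1]] has det V = 1, so V^{-1} = adj(V)/det V = [[-1, -2], [1, 1]].
Modal coordinates z(0) = V^{-1} x(0): (-1)·1 + (-2)·(-3) = 5; 1·1 + 1·(-3) = -2; so z(0) = [5, -2]^T.
x_2(t) = Σ_i (v_i)_2 · z_i(0) · e^{λ_i t} (row 2 of V times the modal terms).
x_2(0.25) = (-1)·5·e^{-4·0.25} + (-1)·(-2)·e^{-2·0.25} = (-5)·0.367879 + 2·0.606531 = -0.6263.

-0.6263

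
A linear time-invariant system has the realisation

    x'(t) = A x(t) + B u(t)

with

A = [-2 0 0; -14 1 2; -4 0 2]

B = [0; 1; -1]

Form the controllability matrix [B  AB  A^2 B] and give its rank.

AB = [[0], [-1], [-2]]
A^2B = [[0], [-5], [-4]]
Controllability matrix C = [B  AB  A^2B] = [[0, 0, 0], [1, -1, -5], [-1, -2, -4]]
Row 1 of C is identically zero, so rank(C) ≤ 2.
The 2×2 minor from rows 2, 3, columns 1, 2 is 1·(-2) - (-1)·(-1) = -2 - 1 = -3 ≠ 0, so rank(C) = 2.
rank(C) = 2 < n = 3, so the pair (A, B) is not completely controllable.

2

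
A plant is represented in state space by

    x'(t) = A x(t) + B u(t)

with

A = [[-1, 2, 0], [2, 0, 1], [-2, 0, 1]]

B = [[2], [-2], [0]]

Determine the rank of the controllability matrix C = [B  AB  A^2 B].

3

AB = [[-6], [4], [-4]]
A^2B = [[14], [-16], [8]]
Controllability matrix C = [B  AB  A^2B] = [[2, -6, 14], [-2, 4, -16], [0, -4, 8]]
det(C) = 2·(4·8 - (-16)·(-4)) - (-6)·((-2)·8 - (-16)·0) + 14·((-2)·(-4) - 4·0) = 2·(-32) - (-6)·(-16) + 14·8 = -48 ≠ 0, so rank(C) = 3.
rank(C) = 3 = n, so the pair (A, B) is completely controllable.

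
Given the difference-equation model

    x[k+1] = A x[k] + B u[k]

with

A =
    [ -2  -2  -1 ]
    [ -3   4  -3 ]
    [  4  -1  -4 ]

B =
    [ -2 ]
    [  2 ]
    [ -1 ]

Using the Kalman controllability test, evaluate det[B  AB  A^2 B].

-1625

AB = [[1], [17], [-6]]
A^2B = [[-30], [83], [11]]
Controllability matrix C = [B  AB  A^2B] = [[-2, 1, -30], [2, 17, 83], [-1, -6, 11]]
Expanding along the first row, det(C) = (-2)·(17·11 - 83·(-6)) - 1·(2·11 - 83·(-1)) + (-30)·(2·(-6) - 17·(-1)) = (-2)·685 - 1·105 + (-30)·5 = -1625
Since det(C) ≠ 0, rank(C) = 3 and the system is completely controllable.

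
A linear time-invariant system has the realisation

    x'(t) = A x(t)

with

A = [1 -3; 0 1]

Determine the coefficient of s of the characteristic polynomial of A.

For a 2×2 matrix, det(sI - A) = s^2 - (tr A)s + det A.
tr A = 2, det A = 1.
So p(s) = s^2 - 2s + 1.
The coefficient of s is -2.

-2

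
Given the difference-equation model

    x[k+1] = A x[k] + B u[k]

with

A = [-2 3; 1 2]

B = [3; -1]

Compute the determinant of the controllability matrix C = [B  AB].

-6

AB = [[-9], [1]]
Controllability matrix C = [B  AB] = [[3, -9], [-1, 1]]
det(C) = 3·1 - (-9)·(-1) = 3 - 9 = -6
Since det(C) ≠ 0, rank(C) = 2 and the system is completely controllable.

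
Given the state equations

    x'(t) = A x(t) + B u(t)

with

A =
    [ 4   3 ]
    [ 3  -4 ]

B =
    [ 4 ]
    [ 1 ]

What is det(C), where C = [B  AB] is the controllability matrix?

13

AB = [[19], [8]]
Controllability matrix C = [B  AB] = [[4, 19], [1, 8]]
det(C) = 4·8 - 19·1 = 32 - 19 = 13
Since det(C) ≠ 0, rank(C) = 2 and the system is completely controllable.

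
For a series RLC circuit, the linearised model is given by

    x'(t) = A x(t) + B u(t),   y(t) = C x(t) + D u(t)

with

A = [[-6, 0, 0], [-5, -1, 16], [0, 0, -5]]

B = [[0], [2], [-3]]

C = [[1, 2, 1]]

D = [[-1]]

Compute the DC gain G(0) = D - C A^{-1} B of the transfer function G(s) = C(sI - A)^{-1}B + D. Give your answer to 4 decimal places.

G(0) = C(-A)^{-1}B + D = -C A^{-1} B + D.
det A = -30, so A^{-1} = (1/-30)·adj(A) = [[-1/6, 0, 0], [5/6, -1, -16/5], [0, 0, -1/5]]
A^{-1} B = [0, 38/5, 3/5]^T
C A^{-1} B = 79/5
G(0) = D - C A^{-1} B = -1 - (79/5) = -84/5 ≈ -16.8000

-16.8000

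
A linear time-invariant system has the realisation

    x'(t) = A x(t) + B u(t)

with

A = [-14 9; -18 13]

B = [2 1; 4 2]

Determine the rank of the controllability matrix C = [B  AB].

AB = [[8, 4], [16, 8]]
Controllability matrix C = [B  AB] = [[2, 1, 8, 4], [4, 2, 16, 8]]
Every column of C is a scalar multiple of column 1 = [2, 4] (multipliers 1, 1/2, 4, 2), so the columns span a one-dimensional space.
C ≠ 0, hence rank(C) = 1.
rank(C) = 1 < n = 2, so the pair (A, B) is not completely controllable.

1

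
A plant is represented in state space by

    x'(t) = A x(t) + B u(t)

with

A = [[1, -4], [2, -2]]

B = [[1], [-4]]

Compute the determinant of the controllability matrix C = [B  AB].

AB = [[17], [10]]
Controllability matrix C = [B  AB] = [[1, 17], [-4, 10]]
det(C) = 1·10 - 17·(-4) = 10 - (-68) = 78
Since det(C) ≠ 0, rank(C) = 2 and the system is completely controllable.

78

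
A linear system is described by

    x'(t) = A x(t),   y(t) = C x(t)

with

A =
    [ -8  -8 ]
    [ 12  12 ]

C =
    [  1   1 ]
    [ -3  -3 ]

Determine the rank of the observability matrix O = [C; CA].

1

CA = [[4, 4], [-12, -12]]
Observability matrix O = [C; CA] = [[1, 1], [-3, -3], [4, 4], [-12, -12]]
Every row of O is a scalar multiple of row 1 = [1, 1] (multipliers 1, -3, 4, -12), so the rows span a one-dimensional space.
O ≠ 0, hence rank(O) = 1.
rank(O) = 1 < n = 2, so the pair (A, C) is not completely observable.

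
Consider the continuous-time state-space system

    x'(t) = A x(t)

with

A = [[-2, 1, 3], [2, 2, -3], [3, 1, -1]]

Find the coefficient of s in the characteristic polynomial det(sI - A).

-12

Expand det(sI - A) for the 3×3 matrix.
p(s) = s^3 + s^2 - 12s + 21.
(Check: constant term = det(-A) = (-1)^3 det A = 21; coefficient of s^2 = -tr A = 1.)
The coefficient of s is -12.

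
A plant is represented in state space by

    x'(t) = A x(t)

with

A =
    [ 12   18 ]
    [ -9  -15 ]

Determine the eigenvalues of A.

det(sI - A) = s^2 - (tr A)s + det A, with tr A = 12 + (-15) = -3 and det A = 12·(-15) - 18·(-9) = -180 - (-162) = -18.
So p(s) = det(sI - A) = s^2 + 3s - 18.
Factor s^2 + 3s - 18: two numbers with sum -3 and product -18 are 3 and -6, so s^2 + 3s - 18 = (s - 3)(s + 6).
Hence p(s) = (s - 3) (s + 6), with roots -6, 3.
At least one eigenvalue has non-negative real part, so the system is not asymptotically stable.

-6, 3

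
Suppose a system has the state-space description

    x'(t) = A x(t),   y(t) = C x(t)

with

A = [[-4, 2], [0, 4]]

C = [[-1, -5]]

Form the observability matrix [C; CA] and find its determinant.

CA = [[4, -22]]
Observability matrix O = [C; CA] = [[-1, -5], [4, -22]]
det(O) = (-1)·(-22) - (-5)·4 = 22 - (-20) = 42
Since det(O) ≠ 0, rank(O) = 2 and the system is completely observable.

42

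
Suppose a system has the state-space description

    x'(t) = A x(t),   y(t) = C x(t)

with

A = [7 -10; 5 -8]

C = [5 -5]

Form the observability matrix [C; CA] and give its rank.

1

CA = [[10, -10]]
Observability matrix O = [C; CA] = [[5, -5], [10, -10]]
Every row of O is a scalar multiple of row 1 = [5, -5] (multipliers 1, 2), so the rows span a one-dimensional space.
O ≠ 0, hence rank(O) = 1.
rank(O) = 1 < n = 2, so the pair (A, C) is not completely observable.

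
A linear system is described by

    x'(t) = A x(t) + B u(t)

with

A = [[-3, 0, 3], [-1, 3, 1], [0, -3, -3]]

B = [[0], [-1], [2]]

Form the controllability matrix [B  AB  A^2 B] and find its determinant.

AB = [[6], [-1], [-3]]
A^2B = [[-27], [-12], [12]]
Controllability matrix C = [B  AB  A^2B] = [[0, 6, -27], [-1, -1, -12], [2, -3, 12]]
Expanding along the first row, det(C) = 0·((-1)·12 - (-12)·(-3)) - 6·((-1)·12 - (-12)·2) + (-27)·((-1)·(-3) - (-1)·2) = 0·(-48) - 6·12 + (-27)·5 = -207
Since det(C) ≠ 0, rank(C) = 3 and the system is completely controllable.

-207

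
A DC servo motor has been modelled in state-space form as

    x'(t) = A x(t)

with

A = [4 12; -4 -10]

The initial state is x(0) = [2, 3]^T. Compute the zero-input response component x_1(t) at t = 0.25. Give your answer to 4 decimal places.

det(sI - A) = s^2 - (tr A)s + det A, with tr A = 4 + (-10) = -6 and det A = 4·(-10) - 12·(-4) = -40 - (-48) = 8.
So p(s) = det(sI - A) = s^2 + 6s + 8.
Factor s^2 + 6s + 8: two numbers with sum -6 and product 8 are -2 and -4, so s^2 + 6s + 8 = (s + 2)(s + 4).
Hence p(s) = (s + 2) (s + 4), with roots -4, -2.
The eigenvalues -4, -2 are distinct and real, so A is diagonalisable and x(t) = e^{At} x(0) = V diag(e^{λ_i t}) V^{-1} x(0), where the columns of V are the eigenvectors.
λ = -4: A - (-4)I = [[8, 12], [-4, -6]]. Row 1 gives 8·v1 + 12·v2 = 0, so take v_1 = [3, -2]^T.
λ = -2: A - (-2)I = [[6, 12], [-4, -8]]. Row 1 gives 6·v1 + 12·v2 = 0, so take v_2 = [2, -1]^T.
V = [v_1 v_2] = [[3, 2], [-2, -1]] has det V = 1, so V^{-1} = adj(V)/det V = [[-1, -2], [2, 3]].
Modal coordinates z(0) = V^{-1} x(0): (-1)·2 + (-2)·3 = -8; 2·2 + 3·3 = 13; so z(0) = [-8, 13]^T.
x_1(t) = Σ_i (v_i)_1 · z_i(0) · e^{λ_i t} (row 1 of V times the modal terms).
x_1(0.25) = 3·(-8)·e^{-4·0.25} + 2·13·e^{-2·0.25} = (-24)·0.367879 + 26·0.606531 = 6.9407.

6.9407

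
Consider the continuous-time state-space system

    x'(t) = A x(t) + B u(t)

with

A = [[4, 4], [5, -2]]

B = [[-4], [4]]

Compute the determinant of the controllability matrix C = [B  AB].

AB = [[0], [-28]]
Controllability matrix C = [B  AB] = [[-4, 0], [4, -28]]
det(C) = (-4)·(-28) - 0·4 = 112 - 0 = 112
Since det(C) ≠ 0, rank(C) = 2 and the system is completely controllable.

112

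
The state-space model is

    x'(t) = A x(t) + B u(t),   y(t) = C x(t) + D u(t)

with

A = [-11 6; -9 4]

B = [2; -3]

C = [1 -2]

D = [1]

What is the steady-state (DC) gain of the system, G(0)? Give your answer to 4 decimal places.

8.6000

G(0) = C(-A)^{-1}B + D = -C A^{-1} B + D.
det A = 10, so A^{-1} = (1/10)·adj(A) = [[2/5, -3/5], [9/10, -11/10]]
A^{-1} B = [13/5, 51/10]^T
C A^{-1} B = -38/5
G(0) = D - C A^{-1} B = 1 - (-38/5) = 43/5 ≈ 8.6000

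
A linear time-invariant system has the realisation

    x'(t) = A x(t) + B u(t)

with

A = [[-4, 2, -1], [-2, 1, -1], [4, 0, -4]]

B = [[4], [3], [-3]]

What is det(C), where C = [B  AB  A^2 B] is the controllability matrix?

-676

AB = [[-7], [-2], [28]]
A^2B = [[-4], [-16], [-140]]
Controllability matrix C = [B  AB  A^2B] = [[4, -7, -4], [3, -2, -16], [-3, 28, -140]]
Expanding along the first row, det(C) = 4·((-2)·(-140) - (-16)·28) - (-7)·(3·(-140) - (-16)·(-3)) + (-4)·(3·28 - (-2)·(-3)) = 4·728 - (-7)·(-468) + (-4)·78 = -676
Since det(C) ≠ 0, rank(C) = 3 and the system is completely controllable.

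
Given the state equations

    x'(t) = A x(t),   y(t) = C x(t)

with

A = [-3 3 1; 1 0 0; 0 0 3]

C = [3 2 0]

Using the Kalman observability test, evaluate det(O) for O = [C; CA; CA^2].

451

CA = [[-7, 9, 3]]
CA^2 = [[30, -21, 2]]
Observability matrix O = [C; CA; CA^2] = [[3, 2, 0], [-7, 9, 3], [30, -21, 2]]
Expanding along the first row, det(O) = 3·(9·2 - 3·(-21)) - 2·((-7)·2 - 3·30) + 0·((-7)·(-21) - 9·30) = 3·81 - 2·(-104) + 0·(-123) = 451
Since det(O) ≠ 0, rank(O) = 3 and the system is completely observable.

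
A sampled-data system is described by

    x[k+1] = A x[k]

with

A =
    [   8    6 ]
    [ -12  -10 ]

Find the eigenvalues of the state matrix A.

-4, 2

det(zI - A) = z^2 - (tr A)z + det A, with tr A = 8 + (-10) = -2 and det A = 8·(-10) - 6·(-12) = -80 - (-72) = -8.
So p(z) = det(zI - A) = z^2 + 2z - 8.
Factor z^2 + 2z - 8: two numbers with sum -2 and product -8 are 2 and -4, so z^2 + 2z - 8 = (z - 2)(z + 4).
Hence p(z) = (z - 2) (z + 4), with roots -4, 2.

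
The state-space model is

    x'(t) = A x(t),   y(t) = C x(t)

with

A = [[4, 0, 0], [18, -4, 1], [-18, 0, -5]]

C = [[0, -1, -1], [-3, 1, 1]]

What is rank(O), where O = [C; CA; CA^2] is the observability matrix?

2

CA = [[0, 4, 4], [-12, -4, -4]]
CA^2 = [[0, -16, -16], [-48, 16, 16]]
Observability matrix O = [C; CA; CA^2] = [[0, -1, -1], [-3, 1, 1], [0, 4, 4], [-12, -4, -4], [0, -16, -16], [-48, 16, 16]]
The columns c1, c2, c3 of O are linearly dependent: -c2 + c3 = 0 (check each entry), so rank(O) ≤ 2.
The 2×2 minor from rows 1, 2, columns 1, 2 is 0·1 - (-1)·(-3) = 0 - 3 = -3 ≠ 0, so rank(O) = 2.
rank(O) = 2 < n = 3, so the pair (A, C) is not completely observable.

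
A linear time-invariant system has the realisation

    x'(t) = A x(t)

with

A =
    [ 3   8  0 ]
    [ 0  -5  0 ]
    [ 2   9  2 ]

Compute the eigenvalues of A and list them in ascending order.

-5, 2, 3

det(sI - A) = s^3 - (tr A)s^2 + (M11 + M22 + M33)s - det A, where Mii is the 2×2 principal minor of A obtained by deleting row i and column i.
tr A = 3 + (-5) + 2 = 0; M11 = (-5)·2 - 0·9 = -10 - 0 = -10; M22 = 3·2 - 0·2 = 6 - 0 = 6; M33 = 3·(-5) - 8·0 = -15 - 0 = -15; sum of minors = -19.
det A = 3·((-5)·2 - 0·9) - 8·(0·2 - 0·2) + 0·(0·9 - (-5)·2) = 3·(-10) - 8·0 + 0·10 = -30.
So p(s) = det(sI - A) = s^3 - 19s + 30.
Rational-root test: any integer root divides 30. Testing small divisors, s = 2 works: p(2) = 8 + 0 + (-38) + 30 = 0, so (s - 2) is a factor.
Dividing, p(s) = (s - 2)(s^2 + 2s - 15).
Factor s^2 + 2s - 15: two numbers with sum -2 and product -15 are 3 and -5, so s^2 + 2s - 15 = (s - 3)(s + 5).
Hence p(s) = (s - 3) (s - 2) (s + 5), with roots -5, 2, 3.
At least one eigenvalue has non-negative real part, so the system is not asymptotically stable.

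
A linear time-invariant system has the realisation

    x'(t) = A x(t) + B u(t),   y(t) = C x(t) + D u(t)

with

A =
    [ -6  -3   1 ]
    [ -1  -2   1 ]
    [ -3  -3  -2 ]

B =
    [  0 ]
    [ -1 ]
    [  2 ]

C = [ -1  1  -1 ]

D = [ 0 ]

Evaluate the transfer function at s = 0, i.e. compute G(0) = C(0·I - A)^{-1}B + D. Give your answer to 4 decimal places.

-1.3000

G(0) = C(-A)^{-1}B + D = -C A^{-1} B + D.
det A = -30, so A^{-1} = (1/-30)·adj(A) = [[-7/30, 3/10, 1/30], [1/6, -1/2, -1/6], [1/10, 3/10, -3/10]]
A^{-1} B = [-7/30, 1/6, -9/10]^T
C A^{-1} B = 13/10
G(0) = D - C A^{-1} B = 0 - (13/10) = -13/10 ≈ -1.3000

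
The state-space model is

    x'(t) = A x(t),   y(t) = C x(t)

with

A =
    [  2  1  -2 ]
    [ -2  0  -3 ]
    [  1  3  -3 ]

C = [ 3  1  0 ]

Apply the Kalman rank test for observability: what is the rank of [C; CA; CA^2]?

CA = [[4, 3, -9]]
CA^2 = [[-7, -23, 10]]
Observability matrix O = [C; CA; CA^2] = [[3, 1, 0], [4, 3, -9], [-7, -23, 10]]
det(O) = 3·(3·10 - (-9)·(-23)) - 1·(4·10 - (-9)·(-7)) + 0·(4·(-23) - 3·(-7)) = 3·(-177) - 1·(-23) + 0·(-71) = -508 ≠ 0, so rank(O) = 3.
rank(O) = 3 = n, so the pair (A, C) is completely observable.

3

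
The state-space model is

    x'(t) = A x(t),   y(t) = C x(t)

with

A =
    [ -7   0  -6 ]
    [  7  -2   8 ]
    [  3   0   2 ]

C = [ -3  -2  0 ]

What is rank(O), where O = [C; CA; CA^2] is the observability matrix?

2

CA = [[7, 4, 2]]
CA^2 = [[-15, -8, -6]]
Observability matrix O = [C; CA; CA^2] = [[-3, -2, 0], [7, 4, 2], [-15, -8, -6]]
The columns c1, c2, c3 of O are linearly dependent: -2·c1 + 3·c2 + c3 = 0 (check each entry), so rank(O) ≤ 2.
The 2×2 minor from rows 1, 2, columns 1, 2 is (-3)·4 - (-2)·7 = -12 - (-14) = 2 ≠ 0, so rank(O) = 2.
rank(O) = 2 < n = 3, so the pair (A, C) is not completely observable.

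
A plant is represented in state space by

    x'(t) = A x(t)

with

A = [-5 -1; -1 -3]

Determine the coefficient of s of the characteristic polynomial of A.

8

For a 2×2 matrix, det(sI - A) = s^2 - (tr A)s + det A.
tr A = -8, det A = 14.
So p(s) = s^2 + 8s + 14.
The coefficient of s is 8.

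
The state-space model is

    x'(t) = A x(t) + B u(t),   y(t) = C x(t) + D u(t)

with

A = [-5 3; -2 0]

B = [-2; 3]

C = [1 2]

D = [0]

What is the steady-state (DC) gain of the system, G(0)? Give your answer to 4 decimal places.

7.8333

G(0) = C(-A)^{-1}B + D = -C A^{-1} B + D.
det A = 6, so A^{-1} = (1/6)·adj(A) = [[0, -1/2], [1/3, -5/6]]
A^{-1} B = [-3/2, -19/6]^T
C A^{-1} B = -47/6
G(0) = D - C A^{-1} B = 0 - (-47/6) = 47/6 ≈ 7.8333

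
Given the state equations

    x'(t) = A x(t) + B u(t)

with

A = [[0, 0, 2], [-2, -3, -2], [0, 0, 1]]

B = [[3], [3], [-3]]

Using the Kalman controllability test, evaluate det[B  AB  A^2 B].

AB = [[-6], [-9], [-3]]
A^2B = [[-6], [45], [-3]]
Controllability matrix C = [B  AB  A^2B] = [[3, -6, -6], [3, -9, 45], [-3, -3, -3]]
Expanding along the first row, det(C) = 3·((-9)·(-3) - 45·(-3)) - (-6)·(3·(-3) - 45·(-3)) + (-6)·(3·(-3) - (-9)·(-3)) = 3·162 - (-6)·126 + (-6)·(-36) = 1458
Since det(C) ≠ 0, rank(C) = 3 and the system is completely controllable.

1458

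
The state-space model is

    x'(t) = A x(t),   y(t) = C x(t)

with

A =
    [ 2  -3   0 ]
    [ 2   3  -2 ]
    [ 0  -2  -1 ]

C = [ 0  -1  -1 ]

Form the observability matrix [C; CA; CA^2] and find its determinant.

CA = [[-2, -1, 3]]
CA^2 = [[-6, -3, -1]]
Observability matrix O = [C; CA; CA^2] = [[0, -1, -1], [-2, -1, 3], [-6, -3, -1]]
Expanding along the first row, det(O) = 0·((-1)·(-1) - 3·(-3)) - (-1)·((-2)·(-1) - 3·(-6)) + (-1)·((-2)·(-3) - (-1)·(-6)) = 0·10 - (-1)·20 + (-1)·0 = 20
Since det(O) ≠ 0, rank(O) = 3 and the system is completely observable.

20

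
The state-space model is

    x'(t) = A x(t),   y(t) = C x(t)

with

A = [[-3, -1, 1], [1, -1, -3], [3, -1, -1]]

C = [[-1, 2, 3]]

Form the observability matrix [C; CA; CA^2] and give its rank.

3

CA = [[14, -4, -10]]
CA^2 = [[-76, 0, 36]]
Observability matrix O = [C; CA; CA^2] = [[-1, 2, 3], [14, -4, -10], [-76, 0, 36]]
det(O) = (-1)·((-4)·36 - (-10)·0) - 2·(14·36 - (-10)·(-76)) + 3·(14·0 - (-4)·(-76)) = (-1)·(-144) - 2·(-256) + 3·(-304) = -256 ≠ 0, so rank(O) = 3.
rank(O) = 3 = n, so the pair (A, C) is completely observable.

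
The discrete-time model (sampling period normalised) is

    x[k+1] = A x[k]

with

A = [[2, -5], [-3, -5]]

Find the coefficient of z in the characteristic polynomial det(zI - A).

For a 2×2 matrix, det(zI - A) = z^2 - (tr A)z + det A.
tr A = -3, det A = -25.
So p(z) = z^2 + 3z - 25.
The coefficient of z is 3.

3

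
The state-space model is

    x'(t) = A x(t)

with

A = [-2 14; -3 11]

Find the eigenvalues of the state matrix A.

det(sI - A) = s^2 - (tr A)s + det A, with tr A = (-2) + 11 = 9 and det A = (-2)·11 - 14·(-3) = -22 - (-42) = 20.
So p(s) = det(sI - A) = s^2 - 9s + 20.
Factor s^2 - 9s + 20: two numbers with sum 9 and product 20 are 5 and 4, so s^2 - 9s + 20 = (s - 5)(s - 4).
Hence p(s) = (s - 5) (s - 4), with roots 4, 5.
At least one eigenvalue has non-negative real part, so the system is not asymptotically stable.

4, 5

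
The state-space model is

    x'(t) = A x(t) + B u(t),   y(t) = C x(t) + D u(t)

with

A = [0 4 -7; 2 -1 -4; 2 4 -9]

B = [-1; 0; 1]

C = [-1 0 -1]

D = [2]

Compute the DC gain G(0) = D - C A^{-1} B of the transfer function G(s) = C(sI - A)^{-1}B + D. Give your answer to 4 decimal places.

4.2000

G(0) = C(-A)^{-1}B + D = -C A^{-1} B + D.
det A = -30, so A^{-1} = (1/-30)·adj(A) = [[-5/6, -4/15, 23/30], [-1/3, -7/15, 7/15], [-1/3, -4/15, 4/15]]
A^{-1} B = [8/5, 4/5, 3/5]^T
C A^{-1} B = -11/5
G(0) = D - C A^{-1} B = 2 - (-11/5) = 21/5 ≈ 4.2000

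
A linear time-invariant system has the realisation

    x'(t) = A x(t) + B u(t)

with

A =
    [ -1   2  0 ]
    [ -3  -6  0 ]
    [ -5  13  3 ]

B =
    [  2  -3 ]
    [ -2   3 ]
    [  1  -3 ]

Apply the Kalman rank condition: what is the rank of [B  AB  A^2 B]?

AB = [[-6, 9], [6, -9], [-33, 45]]
A^2B = [[18, -27], [-18, 27], [9, -27]]
Controllability matrix C = [B  AB  A^2B] = [[2, -3, -6, 9, 18, -27], [-2, 3, 6, -9, -18, 27], [1, -3, -33, 45, 9, -27]]
The rows r1, r2, r3 of C are linearly dependent: r1 + r2 = 0 (check each entry), so rank(C) ≤ 2.
The 2×2 minor from rows 1, 3, columns 1, 2 is 2·(-3) - (-3)·1 = -6 - (-3) = -3 ≠ 0, so rank(C) = 2.
rank(C) = 2 < n = 3, so the pair (A, B) is not completely controllable.

2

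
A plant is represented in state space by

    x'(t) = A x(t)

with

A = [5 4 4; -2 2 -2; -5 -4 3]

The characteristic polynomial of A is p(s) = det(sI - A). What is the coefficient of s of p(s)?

Expand det(sI - A) for the 3×3 matrix.
p(s) = s^3 - 10s^2 + 51s - 126.
(Check: constant term = det(-A) = (-1)^3 det A = -126; coefficient of s^2 = -tr A = -10.)
The coefficient of s is 51.

51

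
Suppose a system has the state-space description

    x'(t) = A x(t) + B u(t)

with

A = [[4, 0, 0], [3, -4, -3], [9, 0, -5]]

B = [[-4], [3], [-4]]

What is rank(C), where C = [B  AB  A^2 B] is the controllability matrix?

2

AB = [[-16], [-12], [-16]]
A^2B = [[-64], [48], [-64]]
Controllability matrix C = [B  AB  A^2B] = [[-4, -16, -64], [3, -12, 48], [-4, -16, -64]]
The rows r1, r2, r3 of C are linearly dependent: -r1 + r3 = 0 (check each entry), so rank(C) ≤ 2.
The 2×2 minor from rows 1, 2, columns 1, 2 is (-4)·(-12) - (-16)·3 = 48 - (-48) = 96 ≠ 0, so rank(C) = 2.
rank(C) = 2 < n = 3, so the pair (A, B) is not completely controllable.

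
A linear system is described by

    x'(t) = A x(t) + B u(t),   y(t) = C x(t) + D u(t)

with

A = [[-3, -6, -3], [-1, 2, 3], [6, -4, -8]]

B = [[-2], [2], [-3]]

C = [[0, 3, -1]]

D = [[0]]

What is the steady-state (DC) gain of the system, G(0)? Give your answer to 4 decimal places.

G(0) = C(-A)^{-1}B + D = -C A^{-1} B + D.
det A = -24, so A^{-1} = (1/-24)·adj(A) = [[1/6, 3/2, 1/2], [-5/12, -7/4, -1/2], [1/3, 2, 1/2]]
A^{-1} B = [7/6, -7/6, 11/6]^T
C A^{-1} B = -16/3
G(0) = D - C A^{-1} B = 0 - (-16/3) = 16/3 ≈ 5.3333

5.3333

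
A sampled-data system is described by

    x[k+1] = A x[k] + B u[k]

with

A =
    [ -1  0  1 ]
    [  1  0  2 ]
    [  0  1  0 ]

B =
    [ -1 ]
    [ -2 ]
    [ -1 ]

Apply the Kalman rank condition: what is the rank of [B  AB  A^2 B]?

AB = [[0], [-3], [-2]]
A^2B = [[-2], [-4], [-3]]
Controllability matrix C = [B  AB  A^2B] = [[-1, 0, -2], [-2, -3, -4], [-1, -2, -3]]
det(C) = (-1)·((-3)·(-3) - (-4)·(-2)) - 0·((-2)·(-3) - (-4)·(-1)) + (-2)·((-2)·(-2) - (-3)·(-1)) = (-1)·1 - 0·2 + (-2)·1 = -3 ≠ 0, so rank(C) = 3.
rank(C) = 3 = n, so the pair (A, B) is completely controllable.

3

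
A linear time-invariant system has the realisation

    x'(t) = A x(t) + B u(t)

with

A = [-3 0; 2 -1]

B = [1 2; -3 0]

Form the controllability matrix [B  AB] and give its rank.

AB = [[-3, -6], [5, 4]]
Controllability matrix C = [B  AB] = [[1, 2, -3, -6], [-3, 0, 5, 4]]
Take the 2×2 submatrix of C formed by columns 1, 2: [[1, 2], [-3, 0]]. Its determinant is 1·0 - 2·(-3) = 0 - (-6) = 6 ≠ 0.
So rank(C) ≥ 2; since C has 2 rows, rank(C) = 2.
rank(C) = 2 = n, so the pair (A, B) is completely controllable.

2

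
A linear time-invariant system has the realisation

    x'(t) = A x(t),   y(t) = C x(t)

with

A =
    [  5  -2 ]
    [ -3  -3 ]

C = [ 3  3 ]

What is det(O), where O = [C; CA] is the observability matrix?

CA = [[6, -15]]
Observability matrix O = [C; CA] = [[3, 3], [6, -15]]
det(O) = 3·(-15) - 3·6 = -45 - 18 = -63
Since det(O) ≠ 0, rank(O) = 2 and the system is completely observable.

-63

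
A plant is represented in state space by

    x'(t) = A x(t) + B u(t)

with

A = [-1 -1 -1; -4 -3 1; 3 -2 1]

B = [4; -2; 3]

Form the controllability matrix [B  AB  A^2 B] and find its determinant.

AB = [[-5], [-7], [19]]
A^2B = [[-7], [60], [18]]
Controllability matrix C = [B  AB  A^2B] = [[4, -5, -7], [-2, -7, 60], [3, 19, 18]]
Expanding along the first row, det(C) = 4·((-7)·18 - 60·19) - (-5)·((-2)·18 - 60·3) + (-7)·((-2)·19 - (-7)·3) = 4·(-1266) - (-5)·(-216) + (-7)·(-17) = -6025
Since det(C) ≠ 0, rank(C) = 3 and the system is completely controllable.

-6025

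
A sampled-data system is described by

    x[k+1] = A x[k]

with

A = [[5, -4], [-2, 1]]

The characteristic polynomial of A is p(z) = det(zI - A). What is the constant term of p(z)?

For a 2×2 matrix, det(zI - A) = z^2 - (tr A)z + det A.
tr A = 6, det A = -3.
So p(z) = z^2 - 6z - 3.
The constant term is -3.

-3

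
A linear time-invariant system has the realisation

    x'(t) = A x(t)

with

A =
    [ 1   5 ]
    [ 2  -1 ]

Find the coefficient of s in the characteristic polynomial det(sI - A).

For a 2×2 matrix, det(sI - A) = s^2 - (tr A)s + det A.
tr A = 0, det A = -11.
So p(s) = s^2 - 11.
The coefficient of s is 0.

0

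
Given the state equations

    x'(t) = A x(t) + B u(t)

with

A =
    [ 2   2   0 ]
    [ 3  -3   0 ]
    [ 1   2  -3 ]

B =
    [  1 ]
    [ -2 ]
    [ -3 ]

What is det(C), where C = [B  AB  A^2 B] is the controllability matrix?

AB = [[-2], [9], [6]]
A^2B = [[14], [-33], [-2]]
Controllability matrix C = [B  AB  A^2B] = [[1, -2, 14], [-2, 9, -33], [-3, 6, -2]]
Expanding along the first row, det(C) = 1·(9·(-2) - (-33)·6) - (-2)·((-2)·(-2) - (-33)·(-3)) + 14·((-2)·6 - 9·(-3)) = 1·180 - (-2)·(-95) + 14·15 = 200
Since det(C) ≠ 0, rank(C) = 3 and the system is completely controllable.

200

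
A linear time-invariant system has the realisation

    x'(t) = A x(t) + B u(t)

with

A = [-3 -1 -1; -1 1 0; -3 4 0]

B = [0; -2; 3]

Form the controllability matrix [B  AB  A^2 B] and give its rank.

3

AB = [[-1], [-2], [-8]]
A^2B = [[13], [-1], [-5]]
Controllability matrix C = [B  AB  A^2B] = [[0, -1, 13], [-2, -2, -1], [3, -8, -5]]
det(C) = 0·((-2)·(-5) - (-1)·(-8)) - (-1)·((-2)·(-5) - (-1)·3) + 13·((-2)·(-8) - (-2)·3) = 0·2 - (-1)·13 + 13·22 = 299 ≠ 0, so rank(C) = 3.
rank(C) = 3 = n, so the pair (A, B) is completely controllable.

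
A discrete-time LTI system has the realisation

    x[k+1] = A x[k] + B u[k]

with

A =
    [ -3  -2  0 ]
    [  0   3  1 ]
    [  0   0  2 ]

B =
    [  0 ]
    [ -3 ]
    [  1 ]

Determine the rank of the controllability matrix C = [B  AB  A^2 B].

3

AB = [[6], [-8], [2]]
A^2B = [[-2], [-22], [4]]
Controllability matrix C = [B  AB  A^2B] = [[0, 6, -2], [-3, -8, -22], [1, 2, 4]]
det(C) = 0·((-8)·4 - (-22)·2) - 6·((-3)·4 - (-22)·1) + (-2)·((-3)·2 - (-8)·1) = 0·12 - 6·10 + (-2)·2 = -64 ≠ 0, so rank(C) = 3.
rank(C) = 3 = n, so the pair (A, B) is completely controllable.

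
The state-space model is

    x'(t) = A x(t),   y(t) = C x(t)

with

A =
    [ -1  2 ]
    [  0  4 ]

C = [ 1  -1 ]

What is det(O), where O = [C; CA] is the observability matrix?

-3

CA = [[-1, -2]]
Observability matrix O = [C; CA] = [[1, -1], [-1, -2]]
det(O) = 1·(-2) - (-1)·(-1) = -2 - 1 = -3
Since det(O) ≠ 0, rank(O) = 2 and the system is completely observable.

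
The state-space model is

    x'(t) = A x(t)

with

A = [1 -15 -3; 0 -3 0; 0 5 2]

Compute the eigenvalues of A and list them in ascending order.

-3, 1, 2

det(sI - A) = s^3 - (tr A)s^2 + (M11 + M22 + M33)s - det A, where Mii is the 2×2 principal minor of A obtained by deleting row i and column i.
tr A = 1 + (-3) + 2 = 0; M11 = (-3)·2 - 0·5 = -6 - 0 = -6; M22 = 1·2 - (-3)·0 = 2 - 0 = 2; M33 = 1·(-3) - (-15)·0 = -3 - 0 = -3; sum of minors = -7.
det A = 1·((-3)·2 - 0·5) - (-15)·(0·2 - 0·0) + (-3)·(0·5 - (-3)·0) = 1·(-6) - (-15)·0 + (-3)·0 = -6.
So p(s) = det(sI - A) = s^3 - 7s + 6.
Rational-root test: any integer root divides 6. Testing small divisors, s = 1 works: p(1) = 1 + 0 + (-7) + 6 = 0, so (s - 1) is a factor.
Dividing, p(s) = (s - 1)(s^2 + s - 6).
Factor s^2 + s - 6: two numbers with sum -1 and product -6 are 2 and -3, so s^2 + s - 6 = (s - 2)(s + 3).
Hence p(s) = (s - 2) (s - 1) (s + 3), with roots -3, 1, 2.
At least one eigenvalue has non-negative real part, so the system is not asymptotically stable.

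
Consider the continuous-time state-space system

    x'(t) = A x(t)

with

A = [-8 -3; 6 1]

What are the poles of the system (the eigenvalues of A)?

det(sI - A) = s^2 - (tr A)s + det A, with tr A = (-8) + 1 = -7 and det A = (-8)·1 - (-3)·6 = -8 - (-18) = 10.
So p(s) = det(sI - A) = s^2 + 7s + 10.
Factor s^2 + 7s + 10: two numbers with sum -7 and product 10 are -2 and -5, so s^2 + 7s + 10 = (s + 2)(s + 5).
Hence p(s) = (s + 2) (s + 5), with roots -5, -2.
All eigenvalues have negative real part, so the system is asymptotically stable.

-5, -2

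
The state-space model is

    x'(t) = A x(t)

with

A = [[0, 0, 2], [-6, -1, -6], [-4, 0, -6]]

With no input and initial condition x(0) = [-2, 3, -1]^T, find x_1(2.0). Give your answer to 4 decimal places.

-0.0906

det(sI - A) = s^3 - (tr A)s^2 + (M11 + M22 + M33)s - det A, where Mii is the 2×2 principal minor of A obtained by deleting row i and column i.
tr A = 0 + (-1) + (-6) = -7; M11 = (-1)·(-6) - (-6)·0 = 6 - 0 = 6; M22 = 0·(-6) - 2·(-4) = 0 - (-8) = 8; M33 = 0·(-1) - 0·(-6) = 0 - 0 = 0; sum of minors = 14.
det A = 0·((-1)·(-6) - (-6)·0) - 0·((-6)·(-6) - (-6)·(-4)) + 2·((-6)·0 - (-1)·(-4)) = 0·6 - 0·12 + 2·(-4) = -8.
So p(s) = det(sI - A) = s^3 + 7s^2 + 14s + 8.
Rational-root test: any integer root divides 8. Testing small divisors, s = -1 works: p(-1) = -1 + 7 + (-14) + 8 = 0, so (s + 1) is a factor.
Dividing, p(s) = (s + 1)(s^2 + 6s + 8).
Factor s^2 + 6s + 8: two numbers with sum -6 and product 8 are -2 and -4, so s^2 + 6s + 8 = (s + 2)(s + 4).
Hence p(s) = (s + 1) (s + 2) (s + 4), with roots -4, -2, -1.
The eigenvalues -4, -2, -1 are distinct and real, so A is diagonalisable and x(t) = e^{At} x(0) = V diag(e^{λ_i t}) V^{-1} x(0), where the columns of V are the eigenvectors.
λ = -4: A - (-4)I = [[4, 0, 2], [-6, 3, -6], [-4, 0, -2]]. v must be orthogonal to every row; (row 1) × (row 2) = [-6, 12, 12], so take v_1 = [1, -2, -2]^T.
λ = -2: A - (-2)I = [[2, 0, 2], [-6, 1, -6], [-4, 0, -4]]. v must be orthogonal to every row; (row 1) × (row 2) = [-2, 0, 2], so take v_2 = [1, 0, -1]^T.
λ = -1: A - (-1)I = [[1, 0, 2], [-6, 0, -6], [-4, 0, -5]]. v must be orthogonal to every row; (row 1) × (row 2) = [0, -6, 0], so take v_3 = [0, 1, 0]^T.
V = [v_1 v_2 v_3] = [[1, 1, 0], [-2, 0, 1], [-2, -1, 0]] has det V = -1, so V^{-1} = adj(V)/det V = [[-1, 0, -1], [2, 0, 1], [-2, 1, -2]].
Modal coordinates z(0) = V^{-1} x(0): (-1)·(-2) + 0·3 + (-1)·(-1) = 3; 2·(-2) + 0·3 + 1·(-1) = -5; (-2)·(-2) + 1·3 + (-2)·(-1) = 9; so z(0) = [3, -5, 9]^T.
x_1(t) = Σ_i (v_i)_1 · z_i(0) · e^{λ_i t} (row 1 of V times the modal terms).
x_1(2.0) = 1·3·e^{-4·2.0} + 1·(-5)·e^{-2·2.0} + 0·9·e^{-1·2.0} = 3·0.000335 + (-5)·0.018316 + 0·0.135335 = -0.0906.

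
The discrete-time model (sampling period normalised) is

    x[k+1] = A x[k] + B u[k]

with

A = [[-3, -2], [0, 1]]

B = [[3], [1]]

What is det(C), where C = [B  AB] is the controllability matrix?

14

AB = [[-11], [1]]
Controllability matrix C = [B  AB] = [[3, -11], [1, 1]]
det(C) = 3·1 - (-11)·1 = 3 - (-11) = 14
Since det(C) ≠ 0, rank(C) = 2 and the system is completely controllable.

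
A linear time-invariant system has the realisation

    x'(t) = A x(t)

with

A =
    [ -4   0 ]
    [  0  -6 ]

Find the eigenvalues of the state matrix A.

-6, -4

det(sI - A) = s^2 - (tr A)s + det A, with tr A = (-4) + (-6) = -10 and det A = (-4)·(-6) - 0·0 = 24 - 0 = 24.
So p(s) = det(sI - A) = s^2 + 10s + 24.
Factor s^2 + 10s + 24: two numbers with sum -10 and product 24 are -4 and -6, so s^2 + 10s + 24 = (s + 4)(s + 6).
Hence p(s) = (s + 4) (s + 6), with roots -6, -4.
All eigenvalues have negative real part, so the system is asymptotically stable.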